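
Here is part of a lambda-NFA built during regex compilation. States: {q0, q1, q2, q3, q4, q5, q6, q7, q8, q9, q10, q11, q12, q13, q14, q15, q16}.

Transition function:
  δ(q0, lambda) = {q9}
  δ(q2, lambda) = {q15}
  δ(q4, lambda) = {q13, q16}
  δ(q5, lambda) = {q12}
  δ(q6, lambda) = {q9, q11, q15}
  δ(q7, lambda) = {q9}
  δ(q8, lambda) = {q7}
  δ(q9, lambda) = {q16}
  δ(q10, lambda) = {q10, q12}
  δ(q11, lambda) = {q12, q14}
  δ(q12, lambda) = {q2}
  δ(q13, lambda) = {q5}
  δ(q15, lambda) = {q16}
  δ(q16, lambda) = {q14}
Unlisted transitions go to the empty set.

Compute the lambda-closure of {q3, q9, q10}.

Start with {q3, q9, q10}.
From q9 via lambda: add q16.
From q10 via lambda: add q12.
From q12 via lambda: add q2.
From q16 via lambda: add q14.
From q2 via lambda: add q15.
No new states can be added; the closed set is {q2, q3, q9, q10, q12, q14, q15, q16}.

{q2, q3, q9, q10, q12, q14, q15, q16}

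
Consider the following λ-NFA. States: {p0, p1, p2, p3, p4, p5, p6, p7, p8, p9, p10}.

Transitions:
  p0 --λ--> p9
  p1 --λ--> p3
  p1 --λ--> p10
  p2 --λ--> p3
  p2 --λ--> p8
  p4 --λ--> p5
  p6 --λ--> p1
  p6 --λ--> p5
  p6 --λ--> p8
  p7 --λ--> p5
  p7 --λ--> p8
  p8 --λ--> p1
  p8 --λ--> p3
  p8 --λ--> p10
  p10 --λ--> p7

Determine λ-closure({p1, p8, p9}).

Start with {p1, p8, p9}.
From p1 via λ: add p3, p10.
From p10 via λ: add p7.
From p7 via λ: add p5.
No new states can be added; the closed set is {p1, p3, p5, p7, p8, p9, p10}.

{p1, p3, p5, p7, p8, p9, p10}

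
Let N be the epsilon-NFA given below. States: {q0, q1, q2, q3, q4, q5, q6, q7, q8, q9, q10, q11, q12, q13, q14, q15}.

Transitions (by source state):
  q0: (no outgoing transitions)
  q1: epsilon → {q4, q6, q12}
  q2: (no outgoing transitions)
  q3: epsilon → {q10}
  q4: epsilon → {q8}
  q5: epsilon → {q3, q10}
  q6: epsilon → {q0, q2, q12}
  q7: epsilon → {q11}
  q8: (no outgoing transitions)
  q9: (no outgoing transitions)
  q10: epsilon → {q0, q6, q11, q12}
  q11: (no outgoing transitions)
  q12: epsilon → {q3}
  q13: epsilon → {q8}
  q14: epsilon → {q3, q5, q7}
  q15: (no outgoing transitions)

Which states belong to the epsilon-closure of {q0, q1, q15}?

Start with {q0, q1, q15}.
From q1 via epsilon: add q4, q6, q12.
From q4 via epsilon: add q8.
From q6 via epsilon: add q2.
From q12 via epsilon: add q3.
From q3 via epsilon: add q10.
From q10 via epsilon: add q11.
No new states can be added; the closed set is {q0, q1, q2, q3, q4, q6, q8, q10, q11, q12, q15}.

{q0, q1, q2, q3, q4, q6, q8, q10, q11, q12, q15}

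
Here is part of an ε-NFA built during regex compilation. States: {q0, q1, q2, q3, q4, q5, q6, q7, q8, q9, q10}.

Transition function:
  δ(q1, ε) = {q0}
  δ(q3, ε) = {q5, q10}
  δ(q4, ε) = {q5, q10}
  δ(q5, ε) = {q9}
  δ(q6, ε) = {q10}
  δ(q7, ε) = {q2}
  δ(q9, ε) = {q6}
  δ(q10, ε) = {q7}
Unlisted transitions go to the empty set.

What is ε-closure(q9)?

{q2, q6, q7, q9, q10}

Start with {q9}.
From q9 via ε: add q6.
From q6 via ε: add q10.
From q10 via ε: add q7.
From q7 via ε: add q2.
No new states can be added; the closed set is {q2, q6, q7, q9, q10}.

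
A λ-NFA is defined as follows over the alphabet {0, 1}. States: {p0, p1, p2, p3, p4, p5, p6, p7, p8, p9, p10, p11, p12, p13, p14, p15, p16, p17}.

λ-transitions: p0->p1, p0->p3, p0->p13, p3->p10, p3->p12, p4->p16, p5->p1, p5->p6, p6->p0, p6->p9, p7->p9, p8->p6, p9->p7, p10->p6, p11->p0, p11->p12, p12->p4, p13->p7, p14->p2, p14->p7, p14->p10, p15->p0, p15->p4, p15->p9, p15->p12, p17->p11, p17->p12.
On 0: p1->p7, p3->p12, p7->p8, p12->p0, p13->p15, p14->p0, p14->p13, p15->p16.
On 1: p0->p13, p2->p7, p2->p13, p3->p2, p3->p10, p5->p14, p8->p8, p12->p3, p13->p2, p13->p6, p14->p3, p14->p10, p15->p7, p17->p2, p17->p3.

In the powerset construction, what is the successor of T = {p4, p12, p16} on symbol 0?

p12 on 0 → {p0}.
No 0-transition from p4, p16.
Union after reading 0: {p0}.
Now take the λ-closure:
From p0 via λ: add p1, p3, p13.
From p3 via λ: add p10, p12.
From p13 via λ: add p7.
From p7 via λ: add p9.
From p10 via λ: add p6.
From p12 via λ: add p4.
From p4 via λ: add p16.
No new states can be added; the closed set is {p0, p1, p3, p4, p6, p7, p9, p10, p12, p13, p16}.

{p0, p1, p3, p4, p6, p7, p9, p10, p12, p13, p16}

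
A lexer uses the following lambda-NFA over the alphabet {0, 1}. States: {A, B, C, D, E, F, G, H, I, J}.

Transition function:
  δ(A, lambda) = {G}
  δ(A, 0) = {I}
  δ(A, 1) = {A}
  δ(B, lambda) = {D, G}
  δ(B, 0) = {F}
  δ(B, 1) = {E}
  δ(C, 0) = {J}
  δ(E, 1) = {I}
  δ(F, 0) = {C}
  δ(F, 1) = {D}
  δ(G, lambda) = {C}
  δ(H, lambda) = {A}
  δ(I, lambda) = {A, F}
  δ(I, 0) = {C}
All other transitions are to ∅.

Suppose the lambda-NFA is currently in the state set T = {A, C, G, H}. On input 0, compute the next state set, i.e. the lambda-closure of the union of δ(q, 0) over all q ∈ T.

A on 0 → {I}.
C on 0 → {J}.
No 0-transition from G, H.
Union after reading 0: {I, J}.
Now take the lambda-closure:
From I via lambda: add A, F.
From A via lambda: add G.
From G via lambda: add C.
No new states can be added; the closed set is {A, C, F, G, I, J}.

{A, C, F, G, I, J}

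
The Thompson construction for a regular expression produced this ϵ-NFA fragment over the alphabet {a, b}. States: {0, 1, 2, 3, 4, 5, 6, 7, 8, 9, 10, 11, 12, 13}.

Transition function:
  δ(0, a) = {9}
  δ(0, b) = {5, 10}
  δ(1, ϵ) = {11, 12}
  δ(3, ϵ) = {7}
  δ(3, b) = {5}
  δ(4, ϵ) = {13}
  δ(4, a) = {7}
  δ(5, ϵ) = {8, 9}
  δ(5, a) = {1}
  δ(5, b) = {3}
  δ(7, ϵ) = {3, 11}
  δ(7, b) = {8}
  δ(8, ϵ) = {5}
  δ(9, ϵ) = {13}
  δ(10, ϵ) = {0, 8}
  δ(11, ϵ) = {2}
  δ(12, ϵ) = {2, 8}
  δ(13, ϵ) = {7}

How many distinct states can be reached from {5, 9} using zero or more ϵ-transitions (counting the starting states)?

Start with {5, 9}.
From 5 via ϵ: add 8.
From 9 via ϵ: add 13.
From 13 via ϵ: add 7.
From 7 via ϵ: add 3, 11.
From 11 via ϵ: add 2.
ϵ-closure = {2, 3, 5, 7, 8, 9, 11, 13}, which has 8 states.

8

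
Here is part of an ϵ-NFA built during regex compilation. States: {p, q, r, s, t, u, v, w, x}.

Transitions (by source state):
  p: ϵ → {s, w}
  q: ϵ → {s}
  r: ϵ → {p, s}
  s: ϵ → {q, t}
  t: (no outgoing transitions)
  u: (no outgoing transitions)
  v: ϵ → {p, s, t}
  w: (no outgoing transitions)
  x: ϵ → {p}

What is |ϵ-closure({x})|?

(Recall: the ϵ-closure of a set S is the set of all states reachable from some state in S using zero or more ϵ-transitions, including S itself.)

6

Start with {x}.
From x via ϵ: add p.
From p via ϵ: add s, w.
From s via ϵ: add q, t.
ϵ-closure = {p, q, s, t, w, x}, which has 6 states.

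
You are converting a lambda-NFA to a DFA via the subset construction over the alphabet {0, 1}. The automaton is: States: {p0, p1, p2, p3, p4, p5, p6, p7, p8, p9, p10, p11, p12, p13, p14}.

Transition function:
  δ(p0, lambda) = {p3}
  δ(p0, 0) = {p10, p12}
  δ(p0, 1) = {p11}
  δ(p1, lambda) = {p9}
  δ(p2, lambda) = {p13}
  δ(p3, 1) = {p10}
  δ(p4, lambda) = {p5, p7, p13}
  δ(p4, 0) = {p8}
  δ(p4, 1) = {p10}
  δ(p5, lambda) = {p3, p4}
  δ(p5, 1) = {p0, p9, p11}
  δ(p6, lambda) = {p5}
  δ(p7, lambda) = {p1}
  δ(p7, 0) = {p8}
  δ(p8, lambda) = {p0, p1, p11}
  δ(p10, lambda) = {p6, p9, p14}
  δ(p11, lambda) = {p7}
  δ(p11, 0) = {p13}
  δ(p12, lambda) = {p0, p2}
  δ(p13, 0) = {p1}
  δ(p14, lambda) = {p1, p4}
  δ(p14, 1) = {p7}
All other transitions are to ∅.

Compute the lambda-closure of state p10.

{p1, p3, p4, p5, p6, p7, p9, p10, p13, p14}

Start with {p10}.
From p10 via lambda: add p6, p9, p14.
From p6 via lambda: add p5.
From p14 via lambda: add p1, p4.
From p4 via lambda: add p7, p13.
From p5 via lambda: add p3.
No new states can be added; the closed set is {p1, p3, p4, p5, p6, p7, p9, p10, p13, p14}.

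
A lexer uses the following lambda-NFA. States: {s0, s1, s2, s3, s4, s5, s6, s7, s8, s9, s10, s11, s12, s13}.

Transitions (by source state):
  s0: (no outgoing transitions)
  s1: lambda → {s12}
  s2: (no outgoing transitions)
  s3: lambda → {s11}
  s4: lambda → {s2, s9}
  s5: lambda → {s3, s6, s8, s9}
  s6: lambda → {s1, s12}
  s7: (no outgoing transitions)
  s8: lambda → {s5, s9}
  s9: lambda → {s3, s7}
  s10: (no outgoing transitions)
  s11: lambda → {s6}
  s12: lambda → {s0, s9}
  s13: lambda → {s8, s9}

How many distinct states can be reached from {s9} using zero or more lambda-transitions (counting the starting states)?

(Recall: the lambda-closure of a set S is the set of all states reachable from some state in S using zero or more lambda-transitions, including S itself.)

Start with {s9}.
From s9 via lambda: add s3, s7.
From s3 via lambda: add s11.
From s11 via lambda: add s6.
From s6 via lambda: add s1, s12.
From s12 via lambda: add s0.
lambda-closure = {s0, s1, s3, s6, s7, s9, s11, s12}, which has 8 states.

8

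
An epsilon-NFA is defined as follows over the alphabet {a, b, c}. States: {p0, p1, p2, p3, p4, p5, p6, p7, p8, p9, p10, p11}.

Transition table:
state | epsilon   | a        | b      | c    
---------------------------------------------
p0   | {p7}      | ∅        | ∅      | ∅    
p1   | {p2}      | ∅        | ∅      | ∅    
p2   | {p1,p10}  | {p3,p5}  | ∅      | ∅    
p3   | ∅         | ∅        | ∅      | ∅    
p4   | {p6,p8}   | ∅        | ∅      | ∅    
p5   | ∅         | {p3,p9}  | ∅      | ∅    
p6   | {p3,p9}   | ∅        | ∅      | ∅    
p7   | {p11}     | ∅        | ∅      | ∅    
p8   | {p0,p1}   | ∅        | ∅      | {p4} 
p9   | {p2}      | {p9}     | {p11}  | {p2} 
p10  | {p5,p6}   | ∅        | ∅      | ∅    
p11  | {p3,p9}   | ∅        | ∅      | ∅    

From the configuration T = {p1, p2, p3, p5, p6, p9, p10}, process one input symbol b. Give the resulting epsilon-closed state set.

p9 on b → {p11}.
No b-transition from p1, p2, p3, p5, p6, p10.
Union after reading b: {p11}.
Now take the epsilon-closure:
From p11 via epsilon: add p3, p9.
From p9 via epsilon: add p2.
From p2 via epsilon: add p1, p10.
From p10 via epsilon: add p5, p6.
No new states can be added; the closed set is {p1, p2, p3, p5, p6, p9, p10, p11}.

{p1, p2, p3, p5, p6, p9, p10, p11}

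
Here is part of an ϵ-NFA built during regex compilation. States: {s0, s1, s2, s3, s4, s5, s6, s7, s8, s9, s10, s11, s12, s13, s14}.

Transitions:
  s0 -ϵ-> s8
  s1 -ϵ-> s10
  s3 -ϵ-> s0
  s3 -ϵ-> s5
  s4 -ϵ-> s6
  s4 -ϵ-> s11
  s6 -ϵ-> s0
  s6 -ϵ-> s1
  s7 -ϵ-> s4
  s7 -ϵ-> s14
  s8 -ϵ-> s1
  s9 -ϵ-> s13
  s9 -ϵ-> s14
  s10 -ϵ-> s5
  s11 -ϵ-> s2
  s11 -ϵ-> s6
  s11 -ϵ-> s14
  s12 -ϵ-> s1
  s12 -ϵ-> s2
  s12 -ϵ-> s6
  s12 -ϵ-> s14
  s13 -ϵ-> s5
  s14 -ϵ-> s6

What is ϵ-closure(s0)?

Start with {s0}.
From s0 via ϵ: add s8.
From s8 via ϵ: add s1.
From s1 via ϵ: add s10.
From s10 via ϵ: add s5.
No new states can be added; the closed set is {s0, s1, s5, s8, s10}.

{s0, s1, s5, s8, s10}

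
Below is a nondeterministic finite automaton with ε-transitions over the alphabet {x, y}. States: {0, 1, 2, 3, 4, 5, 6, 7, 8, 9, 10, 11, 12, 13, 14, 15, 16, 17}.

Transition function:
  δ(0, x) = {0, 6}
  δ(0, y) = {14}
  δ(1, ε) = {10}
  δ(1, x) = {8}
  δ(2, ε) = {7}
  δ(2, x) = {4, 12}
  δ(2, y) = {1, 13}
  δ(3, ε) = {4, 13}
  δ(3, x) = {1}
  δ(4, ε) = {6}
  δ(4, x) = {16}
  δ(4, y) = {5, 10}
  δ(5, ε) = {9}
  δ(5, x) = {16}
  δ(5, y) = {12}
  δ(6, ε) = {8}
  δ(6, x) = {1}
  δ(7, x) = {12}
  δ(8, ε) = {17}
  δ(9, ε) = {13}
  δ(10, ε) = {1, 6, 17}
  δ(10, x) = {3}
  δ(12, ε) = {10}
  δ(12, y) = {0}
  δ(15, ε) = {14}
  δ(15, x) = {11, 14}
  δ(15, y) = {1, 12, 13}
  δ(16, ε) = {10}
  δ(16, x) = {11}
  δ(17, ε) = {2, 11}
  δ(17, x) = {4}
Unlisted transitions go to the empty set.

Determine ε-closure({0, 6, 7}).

Start with {0, 6, 7}.
From 6 via ε: add 8.
From 8 via ε: add 17.
From 17 via ε: add 2, 11.
No new states can be added; the closed set is {0, 2, 6, 7, 8, 11, 17}.

{0, 2, 6, 7, 8, 11, 17}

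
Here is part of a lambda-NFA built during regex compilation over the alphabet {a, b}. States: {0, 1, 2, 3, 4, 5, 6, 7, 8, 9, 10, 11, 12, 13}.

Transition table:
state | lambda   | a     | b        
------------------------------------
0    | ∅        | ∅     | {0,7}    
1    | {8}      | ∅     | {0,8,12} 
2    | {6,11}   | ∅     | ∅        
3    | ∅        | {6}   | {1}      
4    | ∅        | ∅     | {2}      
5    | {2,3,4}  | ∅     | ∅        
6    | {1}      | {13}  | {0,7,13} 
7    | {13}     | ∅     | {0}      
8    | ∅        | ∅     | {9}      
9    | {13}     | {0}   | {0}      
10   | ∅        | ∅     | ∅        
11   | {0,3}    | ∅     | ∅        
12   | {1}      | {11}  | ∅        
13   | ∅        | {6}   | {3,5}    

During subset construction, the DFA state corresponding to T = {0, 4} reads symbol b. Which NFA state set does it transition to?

0 on b → {0, 7}.
4 on b → {2}.
Union after reading b: {0, 2, 7}.
Now take the lambda-closure:
From 2 via lambda: add 6, 11.
From 7 via lambda: add 13.
From 6 via lambda: add 1.
From 11 via lambda: add 3.
From 1 via lambda: add 8.
No new states can be added; the closed set is {0, 1, 2, 3, 6, 7, 8, 11, 13}.

{0, 1, 2, 3, 6, 7, 8, 11, 13}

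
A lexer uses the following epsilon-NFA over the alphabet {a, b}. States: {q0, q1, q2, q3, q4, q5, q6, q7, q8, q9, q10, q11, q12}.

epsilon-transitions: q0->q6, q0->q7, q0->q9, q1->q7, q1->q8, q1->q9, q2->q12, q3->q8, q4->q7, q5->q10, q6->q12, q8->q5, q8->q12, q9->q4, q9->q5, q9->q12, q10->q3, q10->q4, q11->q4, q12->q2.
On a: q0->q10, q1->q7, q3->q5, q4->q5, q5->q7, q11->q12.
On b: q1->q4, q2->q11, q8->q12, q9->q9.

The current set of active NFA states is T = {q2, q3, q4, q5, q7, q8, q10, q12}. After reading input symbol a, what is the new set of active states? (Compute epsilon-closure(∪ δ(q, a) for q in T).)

q3 on a → {q5}.
q4 on a → {q5}.
q5 on a → {q7}.
No a-transition from q2, q7, q8, q10, q12.
Union after reading a: {q5, q7}.
Now take the epsilon-closure:
From q5 via epsilon: add q10.
From q10 via epsilon: add q3, q4.
From q3 via epsilon: add q8.
From q8 via epsilon: add q12.
From q12 via epsilon: add q2.
No new states can be added; the closed set is {q2, q3, q4, q5, q7, q8, q10, q12}.

{q2, q3, q4, q5, q7, q8, q10, q12}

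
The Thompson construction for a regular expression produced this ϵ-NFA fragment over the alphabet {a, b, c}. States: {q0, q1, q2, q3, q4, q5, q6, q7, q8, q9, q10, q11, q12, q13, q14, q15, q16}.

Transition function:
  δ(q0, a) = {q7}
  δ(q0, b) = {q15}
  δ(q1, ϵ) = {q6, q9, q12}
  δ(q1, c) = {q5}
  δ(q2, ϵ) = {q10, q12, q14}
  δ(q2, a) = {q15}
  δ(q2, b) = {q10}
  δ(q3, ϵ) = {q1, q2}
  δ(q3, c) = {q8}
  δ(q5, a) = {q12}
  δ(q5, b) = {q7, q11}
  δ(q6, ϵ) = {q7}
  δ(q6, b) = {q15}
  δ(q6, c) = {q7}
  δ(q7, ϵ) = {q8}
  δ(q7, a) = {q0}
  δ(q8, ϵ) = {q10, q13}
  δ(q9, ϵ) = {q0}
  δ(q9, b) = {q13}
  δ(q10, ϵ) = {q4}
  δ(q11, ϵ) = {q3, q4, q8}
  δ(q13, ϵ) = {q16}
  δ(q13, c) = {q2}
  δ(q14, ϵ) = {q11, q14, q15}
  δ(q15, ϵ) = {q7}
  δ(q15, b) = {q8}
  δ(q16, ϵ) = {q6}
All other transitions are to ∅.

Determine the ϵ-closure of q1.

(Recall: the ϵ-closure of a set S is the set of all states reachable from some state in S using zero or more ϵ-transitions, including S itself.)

{q0, q1, q4, q6, q7, q8, q9, q10, q12, q13, q16}

Start with {q1}.
From q1 via ϵ: add q6, q9, q12.
From q6 via ϵ: add q7.
From q9 via ϵ: add q0.
From q7 via ϵ: add q8.
From q8 via ϵ: add q10, q13.
From q10 via ϵ: add q4.
From q13 via ϵ: add q16.
No new states can be added; the closed set is {q0, q1, q4, q6, q7, q8, q9, q10, q12, q13, q16}.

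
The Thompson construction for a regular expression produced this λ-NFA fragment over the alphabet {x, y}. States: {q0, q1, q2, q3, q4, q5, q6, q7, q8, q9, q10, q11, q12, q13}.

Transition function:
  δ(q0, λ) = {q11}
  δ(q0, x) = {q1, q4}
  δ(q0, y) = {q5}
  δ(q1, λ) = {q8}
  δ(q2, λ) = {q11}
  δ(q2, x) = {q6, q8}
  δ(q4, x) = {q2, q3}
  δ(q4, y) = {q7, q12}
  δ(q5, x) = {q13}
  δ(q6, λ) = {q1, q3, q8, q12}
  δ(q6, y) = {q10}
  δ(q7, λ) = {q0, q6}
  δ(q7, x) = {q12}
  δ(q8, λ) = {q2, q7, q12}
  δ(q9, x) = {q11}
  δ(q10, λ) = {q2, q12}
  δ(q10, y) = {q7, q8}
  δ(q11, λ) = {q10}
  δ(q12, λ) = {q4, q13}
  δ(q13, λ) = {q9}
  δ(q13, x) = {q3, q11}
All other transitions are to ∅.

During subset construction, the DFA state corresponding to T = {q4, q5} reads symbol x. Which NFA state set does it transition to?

{q2, q3, q4, q9, q10, q11, q12, q13}

q4 on x → {q2, q3}.
q5 on x → {q13}.
Union after reading x: {q2, q3, q13}.
Now take the λ-closure:
From q2 via λ: add q11.
From q13 via λ: add q9.
From q11 via λ: add q10.
From q10 via λ: add q12.
From q12 via λ: add q4.
No new states can be added; the closed set is {q2, q3, q4, q9, q10, q11, q12, q13}.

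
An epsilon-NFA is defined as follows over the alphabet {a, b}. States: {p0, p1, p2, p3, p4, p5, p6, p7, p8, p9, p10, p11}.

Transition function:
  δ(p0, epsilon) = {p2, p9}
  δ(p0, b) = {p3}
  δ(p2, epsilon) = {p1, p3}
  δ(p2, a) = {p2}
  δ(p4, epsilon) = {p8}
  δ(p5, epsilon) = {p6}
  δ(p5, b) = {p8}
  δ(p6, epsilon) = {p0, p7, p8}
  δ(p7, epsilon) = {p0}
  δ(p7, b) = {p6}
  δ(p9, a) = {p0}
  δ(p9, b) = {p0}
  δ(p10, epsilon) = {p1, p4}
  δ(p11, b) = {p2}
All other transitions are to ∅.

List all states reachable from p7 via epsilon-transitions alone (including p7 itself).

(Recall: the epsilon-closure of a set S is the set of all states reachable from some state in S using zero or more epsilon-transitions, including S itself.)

{p0, p1, p2, p3, p7, p9}

Start with {p7}.
From p7 via epsilon: add p0.
From p0 via epsilon: add p2, p9.
From p2 via epsilon: add p1, p3.
No new states can be added; the closed set is {p0, p1, p2, p3, p7, p9}.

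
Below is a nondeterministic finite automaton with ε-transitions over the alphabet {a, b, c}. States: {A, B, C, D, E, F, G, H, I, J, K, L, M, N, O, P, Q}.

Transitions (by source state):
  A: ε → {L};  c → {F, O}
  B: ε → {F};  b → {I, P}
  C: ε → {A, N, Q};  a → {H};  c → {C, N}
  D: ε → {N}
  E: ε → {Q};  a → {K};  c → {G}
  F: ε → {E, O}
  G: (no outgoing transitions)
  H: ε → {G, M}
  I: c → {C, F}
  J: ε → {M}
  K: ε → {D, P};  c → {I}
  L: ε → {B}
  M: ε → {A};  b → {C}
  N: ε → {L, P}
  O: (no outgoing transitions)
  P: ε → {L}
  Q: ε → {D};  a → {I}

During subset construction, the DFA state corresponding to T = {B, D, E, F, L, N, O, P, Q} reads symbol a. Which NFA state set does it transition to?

E on a → {K}.
Q on a → {I}.
No a-transition from B, D, F, L, N, O, P.
Union after reading a: {I, K}.
Now take the ε-closure:
From K via ε: add D, P.
From D via ε: add N.
From P via ε: add L.
From L via ε: add B.
From B via ε: add F.
From F via ε: add E, O.
From E via ε: add Q.
No new states can be added; the closed set is {B, D, E, F, I, K, L, N, O, P, Q}.

{B, D, E, F, I, K, L, N, O, P, Q}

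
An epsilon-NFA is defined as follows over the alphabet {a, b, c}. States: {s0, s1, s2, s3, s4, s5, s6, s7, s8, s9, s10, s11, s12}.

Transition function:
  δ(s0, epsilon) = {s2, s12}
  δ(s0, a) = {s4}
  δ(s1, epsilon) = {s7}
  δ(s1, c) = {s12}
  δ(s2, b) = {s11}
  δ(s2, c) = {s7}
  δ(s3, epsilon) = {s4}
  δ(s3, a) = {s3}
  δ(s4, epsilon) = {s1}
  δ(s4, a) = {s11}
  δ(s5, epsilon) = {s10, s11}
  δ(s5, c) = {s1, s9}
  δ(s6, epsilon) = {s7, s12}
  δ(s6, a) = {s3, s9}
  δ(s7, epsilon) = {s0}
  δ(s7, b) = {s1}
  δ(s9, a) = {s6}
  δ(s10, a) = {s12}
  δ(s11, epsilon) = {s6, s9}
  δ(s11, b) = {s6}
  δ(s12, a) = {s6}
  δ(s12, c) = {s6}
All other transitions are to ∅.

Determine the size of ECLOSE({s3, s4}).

Start with {s3, s4}.
From s4 via epsilon: add s1.
From s1 via epsilon: add s7.
From s7 via epsilon: add s0.
From s0 via epsilon: add s2, s12.
epsilon-closure = {s0, s1, s2, s3, s4, s7, s12}, which has 7 states.

7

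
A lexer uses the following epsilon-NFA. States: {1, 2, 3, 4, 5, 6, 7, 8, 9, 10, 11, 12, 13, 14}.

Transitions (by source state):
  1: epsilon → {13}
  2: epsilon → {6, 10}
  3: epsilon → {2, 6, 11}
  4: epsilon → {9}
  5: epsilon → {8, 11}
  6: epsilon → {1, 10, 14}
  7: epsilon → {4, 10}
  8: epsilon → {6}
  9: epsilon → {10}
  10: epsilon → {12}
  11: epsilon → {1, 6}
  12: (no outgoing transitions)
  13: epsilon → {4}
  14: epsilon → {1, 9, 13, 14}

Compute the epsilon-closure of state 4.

{4, 9, 10, 12}

Start with {4}.
From 4 via epsilon: add 9.
From 9 via epsilon: add 10.
From 10 via epsilon: add 12.
No new states can be added; the closed set is {4, 9, 10, 12}.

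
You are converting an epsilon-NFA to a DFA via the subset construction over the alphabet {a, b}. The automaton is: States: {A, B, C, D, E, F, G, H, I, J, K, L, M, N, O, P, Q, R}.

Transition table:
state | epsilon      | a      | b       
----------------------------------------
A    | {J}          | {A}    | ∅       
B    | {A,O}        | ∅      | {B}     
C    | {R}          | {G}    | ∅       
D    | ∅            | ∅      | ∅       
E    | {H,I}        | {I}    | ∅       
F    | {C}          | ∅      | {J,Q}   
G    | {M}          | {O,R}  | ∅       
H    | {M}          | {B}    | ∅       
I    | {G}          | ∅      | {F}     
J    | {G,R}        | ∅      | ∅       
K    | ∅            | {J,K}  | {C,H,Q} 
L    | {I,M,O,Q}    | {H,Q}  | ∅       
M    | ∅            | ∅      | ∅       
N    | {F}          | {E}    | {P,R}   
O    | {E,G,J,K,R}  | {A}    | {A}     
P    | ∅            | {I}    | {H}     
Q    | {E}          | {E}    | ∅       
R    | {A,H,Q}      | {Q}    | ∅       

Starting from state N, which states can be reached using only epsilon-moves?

{A, C, E, F, G, H, I, J, M, N, Q, R}

Start with {N}.
From N via epsilon: add F.
From F via epsilon: add C.
From C via epsilon: add R.
From R via epsilon: add A, H, Q.
From A via epsilon: add J.
From H via epsilon: add M.
From Q via epsilon: add E.
From E via epsilon: add I.
From J via epsilon: add G.
No new states can be added; the closed set is {A, C, E, F, G, H, I, J, M, N, Q, R}.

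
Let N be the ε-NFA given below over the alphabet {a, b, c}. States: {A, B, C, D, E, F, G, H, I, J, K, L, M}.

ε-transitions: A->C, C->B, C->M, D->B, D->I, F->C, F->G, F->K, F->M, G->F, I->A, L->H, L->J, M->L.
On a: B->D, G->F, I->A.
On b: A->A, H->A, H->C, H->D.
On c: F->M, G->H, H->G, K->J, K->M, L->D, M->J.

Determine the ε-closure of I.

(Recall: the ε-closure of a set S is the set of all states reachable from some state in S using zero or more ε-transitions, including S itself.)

Start with {I}.
From I via ε: add A.
From A via ε: add C.
From C via ε: add B, M.
From M via ε: add L.
From L via ε: add H, J.
No new states can be added; the closed set is {A, B, C, H, I, J, L, M}.

{A, B, C, H, I, J, L, M}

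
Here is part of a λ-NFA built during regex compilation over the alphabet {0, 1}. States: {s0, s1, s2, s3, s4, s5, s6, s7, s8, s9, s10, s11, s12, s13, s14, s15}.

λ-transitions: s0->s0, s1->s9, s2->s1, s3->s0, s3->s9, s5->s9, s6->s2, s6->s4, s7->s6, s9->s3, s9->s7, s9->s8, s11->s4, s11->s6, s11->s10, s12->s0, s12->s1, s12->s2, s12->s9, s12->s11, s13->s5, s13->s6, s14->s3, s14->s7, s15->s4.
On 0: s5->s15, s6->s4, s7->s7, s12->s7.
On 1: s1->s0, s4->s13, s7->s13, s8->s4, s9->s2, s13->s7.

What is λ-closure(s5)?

{s0, s1, s2, s3, s4, s5, s6, s7, s8, s9}

Start with {s5}.
From s5 via λ: add s9.
From s9 via λ: add s3, s7, s8.
From s3 via λ: add s0.
From s7 via λ: add s6.
From s6 via λ: add s2, s4.
From s2 via λ: add s1.
No new states can be added; the closed set is {s0, s1, s2, s3, s4, s5, s6, s7, s8, s9}.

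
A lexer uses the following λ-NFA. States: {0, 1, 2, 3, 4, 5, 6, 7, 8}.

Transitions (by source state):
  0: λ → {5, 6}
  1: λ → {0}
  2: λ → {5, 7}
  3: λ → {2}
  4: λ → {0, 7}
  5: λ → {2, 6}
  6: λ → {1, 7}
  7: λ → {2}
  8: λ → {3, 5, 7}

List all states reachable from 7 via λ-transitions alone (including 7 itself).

{0, 1, 2, 5, 6, 7}

Start with {7}.
From 7 via λ: add 2.
From 2 via λ: add 5.
From 5 via λ: add 6.
From 6 via λ: add 1.
From 1 via λ: add 0.
No new states can be added; the closed set is {0, 1, 2, 5, 6, 7}.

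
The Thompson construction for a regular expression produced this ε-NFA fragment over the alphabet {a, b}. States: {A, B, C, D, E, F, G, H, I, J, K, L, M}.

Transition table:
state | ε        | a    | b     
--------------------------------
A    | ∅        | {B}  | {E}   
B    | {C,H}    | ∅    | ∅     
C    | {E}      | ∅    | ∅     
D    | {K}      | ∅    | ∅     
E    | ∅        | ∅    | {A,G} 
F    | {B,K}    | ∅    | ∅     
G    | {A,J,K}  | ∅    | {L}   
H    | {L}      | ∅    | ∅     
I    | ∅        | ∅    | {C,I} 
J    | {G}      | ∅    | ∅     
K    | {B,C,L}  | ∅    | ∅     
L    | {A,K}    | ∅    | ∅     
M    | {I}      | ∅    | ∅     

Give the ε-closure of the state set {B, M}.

Start with {B, M}.
From B via ε: add C, H.
From M via ε: add I.
From C via ε: add E.
From H via ε: add L.
From L via ε: add A, K.
No new states can be added; the closed set is {A, B, C, E, H, I, K, L, M}.

{A, B, C, E, H, I, K, L, M}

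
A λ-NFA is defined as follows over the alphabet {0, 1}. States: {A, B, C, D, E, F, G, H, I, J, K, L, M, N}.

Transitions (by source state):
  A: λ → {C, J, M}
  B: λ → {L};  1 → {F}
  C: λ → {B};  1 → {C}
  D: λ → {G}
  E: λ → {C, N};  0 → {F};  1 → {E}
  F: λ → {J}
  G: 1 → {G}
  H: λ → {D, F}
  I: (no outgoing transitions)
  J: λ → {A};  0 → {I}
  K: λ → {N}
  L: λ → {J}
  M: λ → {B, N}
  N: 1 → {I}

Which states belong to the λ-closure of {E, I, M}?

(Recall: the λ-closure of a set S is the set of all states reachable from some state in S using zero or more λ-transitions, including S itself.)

Start with {E, I, M}.
From E via λ: add C, N.
From M via λ: add B.
From B via λ: add L.
From L via λ: add J.
From J via λ: add A.
No new states can be added; the closed set is {A, B, C, E, I, J, L, M, N}.

{A, B, C, E, I, J, L, M, N}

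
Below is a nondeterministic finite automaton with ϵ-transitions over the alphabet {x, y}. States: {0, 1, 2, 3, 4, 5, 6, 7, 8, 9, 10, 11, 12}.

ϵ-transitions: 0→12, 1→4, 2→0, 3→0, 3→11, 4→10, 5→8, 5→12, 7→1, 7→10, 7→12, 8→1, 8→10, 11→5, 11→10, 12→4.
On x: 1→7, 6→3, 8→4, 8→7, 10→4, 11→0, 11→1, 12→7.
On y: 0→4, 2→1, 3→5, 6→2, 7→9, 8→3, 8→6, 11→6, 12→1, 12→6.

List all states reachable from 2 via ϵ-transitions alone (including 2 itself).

Start with {2}.
From 2 via ϵ: add 0.
From 0 via ϵ: add 12.
From 12 via ϵ: add 4.
From 4 via ϵ: add 10.
No new states can be added; the closed set is {0, 2, 4, 10, 12}.

{0, 2, 4, 10, 12}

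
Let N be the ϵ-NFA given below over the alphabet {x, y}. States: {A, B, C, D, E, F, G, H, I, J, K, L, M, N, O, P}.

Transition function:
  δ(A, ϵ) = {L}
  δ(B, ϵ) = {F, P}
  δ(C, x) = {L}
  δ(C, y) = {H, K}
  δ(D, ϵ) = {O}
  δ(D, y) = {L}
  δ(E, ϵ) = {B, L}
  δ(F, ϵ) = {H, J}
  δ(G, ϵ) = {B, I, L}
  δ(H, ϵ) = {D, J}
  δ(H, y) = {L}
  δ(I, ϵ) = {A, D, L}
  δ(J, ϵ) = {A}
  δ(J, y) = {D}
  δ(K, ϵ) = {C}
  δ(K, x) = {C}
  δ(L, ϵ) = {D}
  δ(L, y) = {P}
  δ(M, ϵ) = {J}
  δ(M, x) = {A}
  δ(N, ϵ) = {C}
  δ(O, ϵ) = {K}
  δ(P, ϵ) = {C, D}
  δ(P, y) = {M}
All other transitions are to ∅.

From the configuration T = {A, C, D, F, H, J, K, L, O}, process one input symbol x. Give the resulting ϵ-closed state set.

C on x → {L}.
K on x → {C}.
No x-transition from A, D, F, H, J, L, O.
Union after reading x: {C, L}.
Now take the ϵ-closure:
From L via ϵ: add D.
From D via ϵ: add O.
From O via ϵ: add K.
No new states can be added; the closed set is {C, D, K, L, O}.

{C, D, K, L, O}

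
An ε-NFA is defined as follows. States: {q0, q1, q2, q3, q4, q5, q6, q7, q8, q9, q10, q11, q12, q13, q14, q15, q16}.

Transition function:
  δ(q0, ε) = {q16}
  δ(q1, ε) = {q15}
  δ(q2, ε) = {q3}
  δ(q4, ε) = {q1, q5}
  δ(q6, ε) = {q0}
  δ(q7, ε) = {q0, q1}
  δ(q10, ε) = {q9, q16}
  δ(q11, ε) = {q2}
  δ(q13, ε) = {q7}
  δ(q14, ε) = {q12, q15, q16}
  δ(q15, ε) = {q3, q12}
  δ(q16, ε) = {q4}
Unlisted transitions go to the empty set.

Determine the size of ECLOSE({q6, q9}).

10

Start with {q6, q9}.
From q6 via ε: add q0.
From q0 via ε: add q16.
From q16 via ε: add q4.
From q4 via ε: add q1, q5.
From q1 via ε: add q15.
From q15 via ε: add q3, q12.
ε-closure = {q0, q1, q3, q4, q5, q6, q9, q12, q15, q16}, which has 10 states.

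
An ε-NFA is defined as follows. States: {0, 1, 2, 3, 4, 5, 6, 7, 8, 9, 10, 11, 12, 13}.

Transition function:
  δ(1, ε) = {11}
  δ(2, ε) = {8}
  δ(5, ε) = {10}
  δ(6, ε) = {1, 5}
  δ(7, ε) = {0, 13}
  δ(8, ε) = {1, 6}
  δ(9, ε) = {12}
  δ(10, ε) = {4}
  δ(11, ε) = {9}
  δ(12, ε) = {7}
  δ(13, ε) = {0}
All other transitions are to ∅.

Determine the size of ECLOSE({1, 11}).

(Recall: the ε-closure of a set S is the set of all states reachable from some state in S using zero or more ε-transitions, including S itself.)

7

Start with {1, 11}.
From 11 via ε: add 9.
From 9 via ε: add 12.
From 12 via ε: add 7.
From 7 via ε: add 0, 13.
ε-closure = {0, 1, 7, 9, 11, 12, 13}, which has 7 states.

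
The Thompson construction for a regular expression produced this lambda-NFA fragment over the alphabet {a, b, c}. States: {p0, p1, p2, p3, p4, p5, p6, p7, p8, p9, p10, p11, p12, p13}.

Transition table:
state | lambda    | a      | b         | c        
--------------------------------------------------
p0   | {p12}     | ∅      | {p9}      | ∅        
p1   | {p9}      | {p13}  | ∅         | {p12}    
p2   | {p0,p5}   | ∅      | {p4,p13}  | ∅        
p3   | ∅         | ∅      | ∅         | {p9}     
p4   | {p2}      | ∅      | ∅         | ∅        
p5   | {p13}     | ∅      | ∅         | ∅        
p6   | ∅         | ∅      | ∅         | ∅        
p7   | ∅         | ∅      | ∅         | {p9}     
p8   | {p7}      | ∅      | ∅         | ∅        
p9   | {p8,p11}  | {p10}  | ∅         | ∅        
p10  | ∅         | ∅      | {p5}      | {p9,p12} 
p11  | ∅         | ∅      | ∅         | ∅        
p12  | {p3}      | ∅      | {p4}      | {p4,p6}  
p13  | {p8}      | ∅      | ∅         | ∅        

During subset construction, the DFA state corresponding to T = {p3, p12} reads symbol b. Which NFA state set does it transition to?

{p0, p2, p3, p4, p5, p7, p8, p12, p13}

p12 on b → {p4}.
No b-transition from p3.
Union after reading b: {p4}.
Now take the lambda-closure:
From p4 via lambda: add p2.
From p2 via lambda: add p0, p5.
From p0 via lambda: add p12.
From p5 via lambda: add p13.
From p12 via lambda: add p3.
From p13 via lambda: add p8.
From p8 via lambda: add p7.
No new states can be added; the closed set is {p0, p2, p3, p4, p5, p7, p8, p12, p13}.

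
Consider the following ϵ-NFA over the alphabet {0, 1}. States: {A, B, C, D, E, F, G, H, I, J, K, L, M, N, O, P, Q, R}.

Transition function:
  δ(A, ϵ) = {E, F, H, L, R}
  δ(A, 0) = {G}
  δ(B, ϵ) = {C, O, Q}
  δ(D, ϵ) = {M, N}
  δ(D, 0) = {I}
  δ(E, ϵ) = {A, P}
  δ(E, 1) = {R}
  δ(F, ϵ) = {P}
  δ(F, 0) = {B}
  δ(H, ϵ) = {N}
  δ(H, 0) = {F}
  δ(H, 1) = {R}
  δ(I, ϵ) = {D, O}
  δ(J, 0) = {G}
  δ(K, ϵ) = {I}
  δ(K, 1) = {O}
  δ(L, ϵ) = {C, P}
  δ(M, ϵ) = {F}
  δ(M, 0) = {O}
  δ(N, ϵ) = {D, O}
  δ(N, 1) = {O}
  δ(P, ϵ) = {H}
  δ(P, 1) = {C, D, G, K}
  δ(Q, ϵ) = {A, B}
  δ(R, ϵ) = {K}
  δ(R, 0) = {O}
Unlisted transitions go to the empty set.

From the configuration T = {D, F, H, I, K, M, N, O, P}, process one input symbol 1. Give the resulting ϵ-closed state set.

H on 1 → {R}.
K on 1 → {O}.
N on 1 → {O}.
P on 1 → {C, D, G, K}.
No 1-transition from D, F, I, M, O.
Union after reading 1: {C, D, G, K, O, R}.
Now take the ϵ-closure:
From D via ϵ: add M, N.
From K via ϵ: add I.
From M via ϵ: add F.
From F via ϵ: add P.
From P via ϵ: add H.
No new states can be added; the closed set is {C, D, F, G, H, I, K, M, N, O, P, R}.

{C, D, F, G, H, I, K, M, N, O, P, R}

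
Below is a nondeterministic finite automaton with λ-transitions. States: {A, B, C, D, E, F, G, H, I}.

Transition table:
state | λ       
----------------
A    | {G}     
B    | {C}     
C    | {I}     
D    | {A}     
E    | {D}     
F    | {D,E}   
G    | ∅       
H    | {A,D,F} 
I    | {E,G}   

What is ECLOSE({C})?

Start with {C}.
From C via λ: add I.
From I via λ: add E, G.
From E via λ: add D.
From D via λ: add A.
No new states can be added; the closed set is {A, C, D, E, G, I}.

{A, C, D, E, G, I}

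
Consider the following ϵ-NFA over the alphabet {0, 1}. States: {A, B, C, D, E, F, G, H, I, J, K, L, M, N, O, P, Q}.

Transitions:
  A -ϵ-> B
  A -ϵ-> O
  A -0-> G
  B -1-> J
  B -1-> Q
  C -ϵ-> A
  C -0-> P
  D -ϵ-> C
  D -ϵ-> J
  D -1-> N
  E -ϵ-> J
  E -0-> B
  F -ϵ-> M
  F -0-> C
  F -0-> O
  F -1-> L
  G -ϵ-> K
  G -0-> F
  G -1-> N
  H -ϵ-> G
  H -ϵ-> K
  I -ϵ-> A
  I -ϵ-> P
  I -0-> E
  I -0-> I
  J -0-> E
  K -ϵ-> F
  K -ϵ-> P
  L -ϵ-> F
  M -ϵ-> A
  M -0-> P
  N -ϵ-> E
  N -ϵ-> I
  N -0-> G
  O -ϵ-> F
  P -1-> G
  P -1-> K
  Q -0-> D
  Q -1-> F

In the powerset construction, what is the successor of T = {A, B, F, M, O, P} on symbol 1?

{A, B, F, G, J, K, L, M, O, P, Q}

B on 1 → {J, Q}.
F on 1 → {L}.
P on 1 → {G, K}.
No 1-transition from A, M, O.
Union after reading 1: {G, J, K, L, Q}.
Now take the ϵ-closure:
From K via ϵ: add F, P.
From F via ϵ: add M.
From M via ϵ: add A.
From A via ϵ: add B, O.
No new states can be added; the closed set is {A, B, F, G, J, K, L, M, O, P, Q}.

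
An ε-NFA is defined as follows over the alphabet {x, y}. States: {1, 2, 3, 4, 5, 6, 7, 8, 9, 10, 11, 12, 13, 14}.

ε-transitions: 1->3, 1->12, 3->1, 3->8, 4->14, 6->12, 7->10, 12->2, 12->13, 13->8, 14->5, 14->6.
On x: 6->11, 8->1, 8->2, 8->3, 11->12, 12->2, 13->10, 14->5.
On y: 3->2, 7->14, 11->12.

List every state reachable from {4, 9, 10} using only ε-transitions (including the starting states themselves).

Start with {4, 9, 10}.
From 4 via ε: add 14.
From 14 via ε: add 5, 6.
From 6 via ε: add 12.
From 12 via ε: add 2, 13.
From 13 via ε: add 8.
No new states can be added; the closed set is {2, 4, 5, 6, 8, 9, 10, 12, 13, 14}.

{2, 4, 5, 6, 8, 9, 10, 12, 13, 14}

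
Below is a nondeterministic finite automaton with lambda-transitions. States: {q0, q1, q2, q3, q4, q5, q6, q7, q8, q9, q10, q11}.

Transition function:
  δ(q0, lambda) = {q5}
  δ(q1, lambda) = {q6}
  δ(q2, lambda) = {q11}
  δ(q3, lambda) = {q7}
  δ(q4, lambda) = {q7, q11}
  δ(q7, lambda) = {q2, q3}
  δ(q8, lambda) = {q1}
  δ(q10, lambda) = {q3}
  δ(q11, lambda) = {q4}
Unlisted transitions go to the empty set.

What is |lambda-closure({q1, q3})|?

7

Start with {q1, q3}.
From q1 via lambda: add q6.
From q3 via lambda: add q7.
From q7 via lambda: add q2.
From q2 via lambda: add q11.
From q11 via lambda: add q4.
lambda-closure = {q1, q2, q3, q4, q6, q7, q11}, which has 7 states.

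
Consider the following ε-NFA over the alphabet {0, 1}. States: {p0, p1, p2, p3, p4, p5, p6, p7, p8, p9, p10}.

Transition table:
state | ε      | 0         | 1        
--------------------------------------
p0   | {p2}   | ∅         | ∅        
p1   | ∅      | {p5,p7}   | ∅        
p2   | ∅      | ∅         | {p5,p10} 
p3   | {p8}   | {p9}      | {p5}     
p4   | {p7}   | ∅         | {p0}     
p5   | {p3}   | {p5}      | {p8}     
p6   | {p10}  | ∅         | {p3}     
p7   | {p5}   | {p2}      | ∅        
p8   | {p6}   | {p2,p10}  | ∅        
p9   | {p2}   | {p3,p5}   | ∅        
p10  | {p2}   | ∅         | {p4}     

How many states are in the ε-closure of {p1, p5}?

7

Start with {p1, p5}.
From p5 via ε: add p3.
From p3 via ε: add p8.
From p8 via ε: add p6.
From p6 via ε: add p10.
From p10 via ε: add p2.
ε-closure = {p1, p2, p3, p5, p6, p8, p10}, which has 7 states.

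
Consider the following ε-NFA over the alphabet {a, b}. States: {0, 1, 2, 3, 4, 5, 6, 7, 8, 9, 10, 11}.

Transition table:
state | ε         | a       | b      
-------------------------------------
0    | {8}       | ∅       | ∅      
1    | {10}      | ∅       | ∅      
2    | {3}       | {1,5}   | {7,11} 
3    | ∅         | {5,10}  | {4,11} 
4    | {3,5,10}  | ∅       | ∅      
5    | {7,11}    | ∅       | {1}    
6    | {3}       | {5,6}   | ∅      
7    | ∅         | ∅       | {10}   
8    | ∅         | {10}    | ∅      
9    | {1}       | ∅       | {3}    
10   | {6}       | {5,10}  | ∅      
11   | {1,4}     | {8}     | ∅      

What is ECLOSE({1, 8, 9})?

Start with {1, 8, 9}.
From 1 via ε: add 10.
From 10 via ε: add 6.
From 6 via ε: add 3.
No new states can be added; the closed set is {1, 3, 6, 8, 9, 10}.

{1, 3, 6, 8, 9, 10}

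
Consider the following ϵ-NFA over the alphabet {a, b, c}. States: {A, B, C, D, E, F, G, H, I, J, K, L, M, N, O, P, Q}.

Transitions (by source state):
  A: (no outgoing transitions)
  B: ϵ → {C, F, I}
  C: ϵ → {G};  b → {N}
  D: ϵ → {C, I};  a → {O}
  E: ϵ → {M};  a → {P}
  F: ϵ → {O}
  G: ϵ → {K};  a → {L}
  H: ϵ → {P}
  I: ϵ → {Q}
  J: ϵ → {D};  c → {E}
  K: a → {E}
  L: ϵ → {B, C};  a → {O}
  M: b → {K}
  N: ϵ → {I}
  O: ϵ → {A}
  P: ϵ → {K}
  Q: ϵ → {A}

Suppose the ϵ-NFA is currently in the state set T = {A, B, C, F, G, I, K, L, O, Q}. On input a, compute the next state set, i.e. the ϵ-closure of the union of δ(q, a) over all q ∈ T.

{A, B, C, E, F, G, I, K, L, M, O, Q}

G on a → {L}.
K on a → {E}.
L on a → {O}.
No a-transition from A, B, C, F, I, O, Q.
Union after reading a: {E, L, O}.
Now take the ϵ-closure:
From E via ϵ: add M.
From L via ϵ: add B, C.
From O via ϵ: add A.
From B via ϵ: add F, I.
From C via ϵ: add G.
From G via ϵ: add K.
From I via ϵ: add Q.
No new states can be added; the closed set is {A, B, C, E, F, G, I, K, L, M, O, Q}.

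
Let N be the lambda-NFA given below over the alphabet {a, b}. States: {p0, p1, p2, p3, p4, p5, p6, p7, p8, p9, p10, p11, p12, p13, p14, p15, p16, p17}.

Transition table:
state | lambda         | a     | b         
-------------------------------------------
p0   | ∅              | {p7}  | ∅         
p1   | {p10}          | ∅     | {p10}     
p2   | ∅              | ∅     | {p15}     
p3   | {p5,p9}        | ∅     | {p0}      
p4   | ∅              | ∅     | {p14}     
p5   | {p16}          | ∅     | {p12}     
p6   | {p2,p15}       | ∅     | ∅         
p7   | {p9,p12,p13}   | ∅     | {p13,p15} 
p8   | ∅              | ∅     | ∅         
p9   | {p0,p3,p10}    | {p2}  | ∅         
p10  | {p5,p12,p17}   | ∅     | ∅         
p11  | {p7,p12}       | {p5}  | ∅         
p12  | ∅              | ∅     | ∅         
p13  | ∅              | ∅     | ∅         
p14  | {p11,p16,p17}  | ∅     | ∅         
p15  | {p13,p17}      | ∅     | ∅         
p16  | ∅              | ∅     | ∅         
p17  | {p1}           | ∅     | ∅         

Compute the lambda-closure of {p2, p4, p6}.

Start with {p2, p4, p6}.
From p6 via lambda: add p15.
From p15 via lambda: add p13, p17.
From p17 via lambda: add p1.
From p1 via lambda: add p10.
From p10 via lambda: add p5, p12.
From p5 via lambda: add p16.
No new states can be added; the closed set is {p1, p2, p4, p5, p6, p10, p12, p13, p15, p16, p17}.

{p1, p2, p4, p5, p6, p10, p12, p13, p15, p16, p17}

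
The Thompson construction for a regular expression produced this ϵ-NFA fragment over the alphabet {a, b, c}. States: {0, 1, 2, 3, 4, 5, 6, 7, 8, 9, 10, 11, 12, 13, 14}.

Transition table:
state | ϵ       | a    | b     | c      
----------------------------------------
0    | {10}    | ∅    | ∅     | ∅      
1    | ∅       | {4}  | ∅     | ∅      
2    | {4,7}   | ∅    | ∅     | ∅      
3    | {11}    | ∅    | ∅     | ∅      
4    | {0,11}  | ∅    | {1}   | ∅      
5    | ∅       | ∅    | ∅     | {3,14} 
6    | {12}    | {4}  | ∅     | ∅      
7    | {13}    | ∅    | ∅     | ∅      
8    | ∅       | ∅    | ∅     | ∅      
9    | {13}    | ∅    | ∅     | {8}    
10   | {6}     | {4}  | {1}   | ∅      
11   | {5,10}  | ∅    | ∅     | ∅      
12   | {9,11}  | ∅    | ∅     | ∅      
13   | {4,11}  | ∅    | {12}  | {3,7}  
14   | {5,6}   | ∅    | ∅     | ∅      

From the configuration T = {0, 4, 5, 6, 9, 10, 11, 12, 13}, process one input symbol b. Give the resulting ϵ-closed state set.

{0, 1, 4, 5, 6, 9, 10, 11, 12, 13}

4 on b → {1}.
10 on b → {1}.
13 on b → {12}.
No b-transition from 0, 5, 6, 9, 11, 12.
Union after reading b: {1, 12}.
Now take the ϵ-closure:
From 12 via ϵ: add 9, 11.
From 9 via ϵ: add 13.
From 11 via ϵ: add 5, 10.
From 10 via ϵ: add 6.
From 13 via ϵ: add 4.
From 4 via ϵ: add 0.
No new states can be added; the closed set is {0, 1, 4, 5, 6, 9, 10, 11, 12, 13}.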